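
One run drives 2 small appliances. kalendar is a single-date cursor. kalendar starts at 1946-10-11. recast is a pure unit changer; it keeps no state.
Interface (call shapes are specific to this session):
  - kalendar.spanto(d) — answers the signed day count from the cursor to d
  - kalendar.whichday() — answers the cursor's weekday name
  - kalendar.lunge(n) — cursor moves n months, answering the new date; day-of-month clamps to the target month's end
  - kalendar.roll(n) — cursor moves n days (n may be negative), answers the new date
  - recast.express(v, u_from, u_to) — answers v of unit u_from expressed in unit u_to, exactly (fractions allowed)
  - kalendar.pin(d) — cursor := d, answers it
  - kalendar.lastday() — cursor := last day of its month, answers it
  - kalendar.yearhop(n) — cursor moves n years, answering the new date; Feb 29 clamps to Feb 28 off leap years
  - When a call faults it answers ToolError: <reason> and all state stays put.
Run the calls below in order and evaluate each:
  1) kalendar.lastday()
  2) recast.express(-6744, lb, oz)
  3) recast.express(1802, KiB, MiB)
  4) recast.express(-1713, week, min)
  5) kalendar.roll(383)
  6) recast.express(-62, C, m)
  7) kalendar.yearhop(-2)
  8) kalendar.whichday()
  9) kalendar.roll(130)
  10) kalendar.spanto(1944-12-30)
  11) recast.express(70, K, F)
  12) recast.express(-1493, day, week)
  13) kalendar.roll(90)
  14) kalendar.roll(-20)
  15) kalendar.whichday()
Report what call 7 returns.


Answer: 1945-11-18

Derivation:
I call lastday, — result: 1946-10-31.
Now I run express with v→-6744, u_from→lb, u_to→oz, and observe -107904.
Calling express with v→1802, u_from→KiB, u_to→MiB, yielding 901/512.
Next I call express with v→-1713, u_from→week, u_to→min, → -17267040.
Next I call roll with n→383, giving 1947-11-18.
I try express with v→-62, u_from→C, u_to→m, which returns ToolError: incompatible units.
I invoke yearhop with n→-2, — result: 1945-11-18.
Then whichday, — result: Sunday.
Invoking roll with n→130, giving 1946-03-28.
Now I run spanto with d→1944-12-30, which returns -453.
Now I run express with v→70, u_from→K, u_to→F, yielding -33367/100.
I call express with v→-1493, u_from→day, u_to→week, and observe -1493/7.
Invoking roll with n→90, — result: 1946-06-26.
Invoking roll with n→-20, and get 1946-06-06.
Next I call whichday, → Thursday.


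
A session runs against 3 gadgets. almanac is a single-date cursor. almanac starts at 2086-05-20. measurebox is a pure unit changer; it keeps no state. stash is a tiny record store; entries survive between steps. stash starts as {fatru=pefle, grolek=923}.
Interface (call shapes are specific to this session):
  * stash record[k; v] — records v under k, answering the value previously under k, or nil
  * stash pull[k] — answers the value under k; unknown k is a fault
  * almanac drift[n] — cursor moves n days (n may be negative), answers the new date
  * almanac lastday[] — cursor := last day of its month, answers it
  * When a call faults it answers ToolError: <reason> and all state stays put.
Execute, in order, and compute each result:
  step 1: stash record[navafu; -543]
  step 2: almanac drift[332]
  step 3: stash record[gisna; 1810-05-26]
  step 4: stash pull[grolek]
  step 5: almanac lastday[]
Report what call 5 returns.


Answer: 2087-04-30

Derivation:
% 1. stash record(navafu, -543) -> nil
% 2. almanac drift(332) -> 2087-04-17
% 3. stash record(gisna, 1810-05-26) -> nil
% 4. stash pull(grolek) -> 923
% 5. almanac lastday() -> 2087-04-30


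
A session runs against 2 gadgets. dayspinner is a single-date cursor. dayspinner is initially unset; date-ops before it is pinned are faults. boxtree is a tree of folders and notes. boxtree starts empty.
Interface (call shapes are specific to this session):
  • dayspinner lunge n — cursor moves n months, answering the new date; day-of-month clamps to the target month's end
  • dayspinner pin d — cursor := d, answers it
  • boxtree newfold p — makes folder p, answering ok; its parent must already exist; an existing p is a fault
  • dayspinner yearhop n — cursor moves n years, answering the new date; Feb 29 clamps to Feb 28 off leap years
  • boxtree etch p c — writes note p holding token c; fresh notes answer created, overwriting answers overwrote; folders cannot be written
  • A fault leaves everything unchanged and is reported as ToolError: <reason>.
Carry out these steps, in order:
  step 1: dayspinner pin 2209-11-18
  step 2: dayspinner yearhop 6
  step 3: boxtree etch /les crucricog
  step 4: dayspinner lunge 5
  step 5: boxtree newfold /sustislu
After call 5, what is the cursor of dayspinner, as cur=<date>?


% dayspinner pin d→2209-11-18
  2209-11-18
% dayspinner yearhop n→6
  2215-11-18
% boxtree etch p→/les c→crucricog
  created
% dayspinner lunge n→5
  2216-04-18
% boxtree newfold p→/sustislu
  ok

Answer: cur=2216-04-18


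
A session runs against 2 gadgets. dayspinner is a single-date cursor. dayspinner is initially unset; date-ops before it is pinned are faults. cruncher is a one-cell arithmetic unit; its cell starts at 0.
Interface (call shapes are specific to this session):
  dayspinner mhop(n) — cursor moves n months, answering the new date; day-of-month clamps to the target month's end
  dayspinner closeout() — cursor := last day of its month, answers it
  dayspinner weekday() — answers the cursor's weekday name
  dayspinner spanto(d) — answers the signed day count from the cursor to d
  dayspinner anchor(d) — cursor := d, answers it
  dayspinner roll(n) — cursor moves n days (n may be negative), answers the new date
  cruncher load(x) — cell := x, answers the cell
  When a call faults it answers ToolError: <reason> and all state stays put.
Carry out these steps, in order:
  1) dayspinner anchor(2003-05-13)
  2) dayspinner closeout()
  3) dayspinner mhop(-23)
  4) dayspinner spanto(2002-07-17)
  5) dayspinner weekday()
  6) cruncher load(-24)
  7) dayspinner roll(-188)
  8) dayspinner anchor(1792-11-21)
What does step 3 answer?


Answer: 2001-06-30

Derivation:
# dayspinner anchor(d: 2003-05-13) -> 2003-05-13
# dayspinner closeout() -> 2003-05-31
# dayspinner mhop(n: -23) -> 2001-06-30
# dayspinner spanto(d: 2002-07-17) -> 382
# dayspinner weekday() -> Saturday
# cruncher load(x: -24) -> -24
# dayspinner roll(n: -188) -> 2000-12-24
# dayspinner anchor(d: 1792-11-21) -> 1792-11-21


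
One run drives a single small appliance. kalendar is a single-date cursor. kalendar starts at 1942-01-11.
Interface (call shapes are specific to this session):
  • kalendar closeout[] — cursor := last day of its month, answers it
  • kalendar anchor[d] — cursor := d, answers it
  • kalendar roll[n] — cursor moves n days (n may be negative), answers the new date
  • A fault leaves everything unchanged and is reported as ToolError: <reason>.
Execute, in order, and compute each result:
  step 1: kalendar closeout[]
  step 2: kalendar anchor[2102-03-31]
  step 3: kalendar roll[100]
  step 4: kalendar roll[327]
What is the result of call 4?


Answer: 2103-06-01

Derivation:
I try kalendar closeout(), and get 1942-01-31.
I invoke kalendar anchor on d: 2102-03-31, and get 2102-03-31.
I invoke kalendar roll on n: 100, which returns 2102-07-09.
Now I run kalendar roll on n: 327, and get 2103-06-01.


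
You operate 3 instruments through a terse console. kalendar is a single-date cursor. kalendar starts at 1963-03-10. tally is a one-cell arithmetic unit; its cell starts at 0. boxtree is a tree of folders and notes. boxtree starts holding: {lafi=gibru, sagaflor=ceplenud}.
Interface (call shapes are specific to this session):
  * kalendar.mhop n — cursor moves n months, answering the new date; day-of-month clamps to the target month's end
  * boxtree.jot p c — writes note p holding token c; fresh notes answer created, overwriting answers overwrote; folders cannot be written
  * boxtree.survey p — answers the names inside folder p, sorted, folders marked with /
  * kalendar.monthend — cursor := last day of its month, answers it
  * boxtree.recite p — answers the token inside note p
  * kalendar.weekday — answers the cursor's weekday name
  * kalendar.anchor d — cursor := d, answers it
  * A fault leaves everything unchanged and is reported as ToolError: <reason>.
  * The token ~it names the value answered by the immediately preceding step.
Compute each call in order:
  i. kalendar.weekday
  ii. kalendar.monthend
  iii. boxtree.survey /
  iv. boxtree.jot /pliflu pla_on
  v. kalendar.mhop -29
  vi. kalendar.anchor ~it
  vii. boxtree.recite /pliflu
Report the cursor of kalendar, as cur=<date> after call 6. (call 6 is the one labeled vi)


[in] kalendar.weekday
[out] Sunday
[in] kalendar.monthend
[out] 1963-03-31
[in] boxtree.survey p→/
[out] [lafi, sagaflor]
[in] boxtree.jot p→/pliflu c→pla_on
[out] created
[in] kalendar.mhop n→-29
[out] 1960-10-31
[in] kalendar.anchor d→~it
[out] 1960-10-31
[in] boxtree.recite p→/pliflu
[out] pla_on

Answer: cur=1960-10-31


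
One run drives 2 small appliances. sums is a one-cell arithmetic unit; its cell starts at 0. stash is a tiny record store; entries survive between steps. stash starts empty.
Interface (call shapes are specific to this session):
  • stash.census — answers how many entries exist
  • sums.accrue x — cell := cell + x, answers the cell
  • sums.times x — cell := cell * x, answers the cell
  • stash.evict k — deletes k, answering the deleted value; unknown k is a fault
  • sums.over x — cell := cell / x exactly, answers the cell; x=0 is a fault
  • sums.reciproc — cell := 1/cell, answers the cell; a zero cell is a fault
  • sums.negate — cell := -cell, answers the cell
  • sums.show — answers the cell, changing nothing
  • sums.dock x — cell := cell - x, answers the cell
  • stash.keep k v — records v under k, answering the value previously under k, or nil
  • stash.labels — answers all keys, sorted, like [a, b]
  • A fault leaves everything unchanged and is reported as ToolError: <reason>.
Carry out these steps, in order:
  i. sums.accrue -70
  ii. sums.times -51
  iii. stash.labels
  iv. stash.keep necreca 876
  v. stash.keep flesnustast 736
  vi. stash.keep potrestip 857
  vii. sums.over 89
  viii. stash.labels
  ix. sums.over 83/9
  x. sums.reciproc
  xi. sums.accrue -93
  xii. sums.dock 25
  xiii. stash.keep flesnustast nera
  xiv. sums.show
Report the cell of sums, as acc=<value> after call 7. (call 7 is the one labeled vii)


Act: sums.accrue[x→-70]
Obs: -70
Act: sums.times[x→-51]
Obs: 3570
Act: stash.labels[]
Obs: []
Act: stash.keep[k→necreca; v→876]
Obs: nil
Act: stash.keep[k→flesnustast; v→736]
Obs: nil
Act: stash.keep[k→potrestip; v→857]
Obs: nil
Act: sums.over[x→89]
Obs: 3570/89
Act: stash.labels[]
Obs: [flesnustast, necreca, potrestip]
Act: sums.over[x→83/9]
Obs: 32130/7387
Act: sums.reciproc[]
Obs: 7387/32130
Act: sums.accrue[x→-93]
Obs: -2980703/32130
Act: sums.dock[x→25]
Obs: -3783953/32130
Act: stash.keep[k→flesnustast; v→nera]
Obs: 736
Act: sums.show[]
Obs: -3783953/32130

Answer: acc=3570/89


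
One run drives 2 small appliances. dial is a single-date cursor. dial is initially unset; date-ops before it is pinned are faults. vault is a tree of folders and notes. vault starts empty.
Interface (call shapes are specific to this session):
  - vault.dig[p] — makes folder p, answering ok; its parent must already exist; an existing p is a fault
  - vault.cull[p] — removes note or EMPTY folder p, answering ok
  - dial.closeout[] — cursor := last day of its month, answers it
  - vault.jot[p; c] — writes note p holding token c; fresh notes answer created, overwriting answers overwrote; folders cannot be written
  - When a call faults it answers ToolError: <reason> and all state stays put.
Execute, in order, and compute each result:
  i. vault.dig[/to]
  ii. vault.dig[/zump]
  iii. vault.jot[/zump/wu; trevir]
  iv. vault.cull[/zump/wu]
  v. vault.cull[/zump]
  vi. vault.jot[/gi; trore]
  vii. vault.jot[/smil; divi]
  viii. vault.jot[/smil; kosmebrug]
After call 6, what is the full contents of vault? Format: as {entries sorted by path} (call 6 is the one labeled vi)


Answer: {gi=trore, to/}

Derivation:
>> vault.dig(p=/to)
<< ok
>> vault.dig(p=/zump)
<< ok
>> vault.jot(p=/zump/wu, c=trevir)
<< created
>> vault.cull(p=/zump/wu)
<< ok
>> vault.cull(p=/zump)
<< ok
>> vault.jot(p=/gi, c=trore)
<< created
>> vault.jot(p=/smil, c=divi)
<< created
>> vault.jot(p=/smil, c=kosmebrug)
<< overwrote


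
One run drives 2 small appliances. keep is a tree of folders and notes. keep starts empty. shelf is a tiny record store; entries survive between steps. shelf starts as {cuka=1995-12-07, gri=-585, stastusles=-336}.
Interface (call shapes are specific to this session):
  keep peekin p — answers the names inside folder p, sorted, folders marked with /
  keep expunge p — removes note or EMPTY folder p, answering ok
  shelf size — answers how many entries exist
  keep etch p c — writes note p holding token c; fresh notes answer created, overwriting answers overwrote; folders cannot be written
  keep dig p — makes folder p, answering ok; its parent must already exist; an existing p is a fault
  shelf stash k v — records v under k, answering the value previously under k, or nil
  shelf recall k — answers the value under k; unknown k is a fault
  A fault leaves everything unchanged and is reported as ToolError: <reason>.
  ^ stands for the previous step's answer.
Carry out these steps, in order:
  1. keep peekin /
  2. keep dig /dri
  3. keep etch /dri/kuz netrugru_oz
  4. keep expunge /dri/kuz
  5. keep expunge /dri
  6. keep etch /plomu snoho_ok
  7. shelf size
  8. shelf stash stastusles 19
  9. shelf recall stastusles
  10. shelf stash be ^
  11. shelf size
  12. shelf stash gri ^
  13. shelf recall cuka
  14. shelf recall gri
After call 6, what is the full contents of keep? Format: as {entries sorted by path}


Do: keep peekin[p=/]
See: []
Do: keep dig[p=/dri]
See: ok
Do: keep etch[p=/dri/kuz; c=netrugru_oz]
See: created
Do: keep expunge[p=/dri/kuz]
See: ok
Do: keep expunge[p=/dri]
See: ok
Do: keep etch[p=/plomu; c=snoho_ok]
See: created
Do: shelf size[]
See: 3
Do: shelf stash[k=stastusles; v=19]
See: -336
Do: shelf recall[k=stastusles]
See: 19
Do: shelf stash[k=be; v=^]
See: nil
Do: shelf size[]
See: 4
Do: shelf stash[k=gri; v=^]
See: -585
Do: shelf recall[k=cuka]
See: 1995-12-07
Do: shelf recall[k=gri]
See: 4

Answer: {plomu=snoho_ok}


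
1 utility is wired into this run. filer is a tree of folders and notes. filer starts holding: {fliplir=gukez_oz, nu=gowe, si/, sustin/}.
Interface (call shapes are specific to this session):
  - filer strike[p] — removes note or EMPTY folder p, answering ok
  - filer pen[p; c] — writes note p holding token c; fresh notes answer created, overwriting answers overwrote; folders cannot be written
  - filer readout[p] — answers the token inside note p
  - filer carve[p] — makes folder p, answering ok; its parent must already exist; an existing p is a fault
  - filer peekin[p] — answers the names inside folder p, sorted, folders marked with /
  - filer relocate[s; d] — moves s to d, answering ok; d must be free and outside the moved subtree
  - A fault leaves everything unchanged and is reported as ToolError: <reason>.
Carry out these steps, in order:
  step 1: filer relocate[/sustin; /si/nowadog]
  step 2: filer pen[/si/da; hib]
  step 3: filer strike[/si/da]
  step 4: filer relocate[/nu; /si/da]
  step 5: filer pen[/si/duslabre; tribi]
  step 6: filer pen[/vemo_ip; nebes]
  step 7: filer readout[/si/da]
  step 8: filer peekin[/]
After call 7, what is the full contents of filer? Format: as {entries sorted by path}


Then filer relocate with /sustin, /si/nowadog, — result: ok.
Invoking filer pen with /si/da, hib, and get created.
I use filer strike with /si/da, and see ok.
Using filer relocate with /nu, /si/da, → ok.
Calling filer pen with /si/duslabre, tribi, and see created.
I run filer pen with /vemo_ip, nebes, → created.
I call filer readout with /si/da, which returns gowe.
I use filer peekin with /, yielding [fliplir, si/, vemo_ip].

Answer: {fliplir=gukez_oz, si/, si/da=gowe, si/duslabre=tribi, si/nowadog/, vemo_ip=nebes}


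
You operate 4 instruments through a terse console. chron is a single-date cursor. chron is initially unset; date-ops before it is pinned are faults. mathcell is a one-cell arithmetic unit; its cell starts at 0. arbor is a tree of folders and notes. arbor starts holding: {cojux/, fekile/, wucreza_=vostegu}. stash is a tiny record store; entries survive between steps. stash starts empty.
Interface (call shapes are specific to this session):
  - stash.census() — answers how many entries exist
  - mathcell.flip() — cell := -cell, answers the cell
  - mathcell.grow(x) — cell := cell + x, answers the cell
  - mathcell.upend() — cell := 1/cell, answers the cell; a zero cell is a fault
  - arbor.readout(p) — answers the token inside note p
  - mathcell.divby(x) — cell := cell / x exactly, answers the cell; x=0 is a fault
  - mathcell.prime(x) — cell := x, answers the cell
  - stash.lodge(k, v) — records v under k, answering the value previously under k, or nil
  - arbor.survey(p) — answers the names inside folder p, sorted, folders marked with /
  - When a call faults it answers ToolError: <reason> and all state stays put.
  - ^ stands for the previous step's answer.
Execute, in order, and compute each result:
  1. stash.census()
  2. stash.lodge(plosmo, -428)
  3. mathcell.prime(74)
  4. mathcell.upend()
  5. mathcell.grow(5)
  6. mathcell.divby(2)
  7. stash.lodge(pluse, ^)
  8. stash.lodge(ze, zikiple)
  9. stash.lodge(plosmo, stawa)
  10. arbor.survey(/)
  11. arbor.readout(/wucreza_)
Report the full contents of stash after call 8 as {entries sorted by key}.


Act: census[]
Obs: 0
Act: lodge[plosmo; -428]
Obs: nil
Act: prime[74]
Obs: 74
Act: upend[]
Obs: 1/74
Act: grow[5]
Obs: 371/74
Act: divby[2]
Obs: 371/148
Act: lodge[pluse; ^]
Obs: nil
Act: lodge[ze; zikiple]
Obs: nil
Act: lodge[plosmo; stawa]
Obs: -428
Act: survey[/]
Obs: [cojux/, fekile/, wucreza_]
Act: readout[/wucreza_]
Obs: vostegu

Answer: {plosmo=-428, pluse=371/148, ze=zikiple}


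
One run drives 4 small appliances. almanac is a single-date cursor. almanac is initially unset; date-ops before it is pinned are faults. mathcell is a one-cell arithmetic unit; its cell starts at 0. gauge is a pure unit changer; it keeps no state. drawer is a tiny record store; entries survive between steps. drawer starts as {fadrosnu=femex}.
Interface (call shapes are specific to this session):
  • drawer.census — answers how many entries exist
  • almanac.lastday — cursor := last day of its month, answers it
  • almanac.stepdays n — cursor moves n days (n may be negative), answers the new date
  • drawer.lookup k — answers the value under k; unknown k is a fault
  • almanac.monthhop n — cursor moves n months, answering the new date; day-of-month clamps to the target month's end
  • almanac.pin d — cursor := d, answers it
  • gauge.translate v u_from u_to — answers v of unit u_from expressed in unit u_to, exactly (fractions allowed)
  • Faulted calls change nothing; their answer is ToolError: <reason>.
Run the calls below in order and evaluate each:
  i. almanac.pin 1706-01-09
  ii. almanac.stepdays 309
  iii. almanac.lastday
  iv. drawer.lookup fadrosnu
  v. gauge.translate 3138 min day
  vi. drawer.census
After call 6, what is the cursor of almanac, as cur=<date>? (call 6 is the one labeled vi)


Answer: cur=1706-11-30

Derivation:
Act: almanac.pin[1706-01-09]
Obs: 1706-01-09
Act: almanac.stepdays[309]
Obs: 1706-11-14
Act: almanac.lastday[]
Obs: 1706-11-30
Act: drawer.lookup[fadrosnu]
Obs: femex
Act: gauge.translate[3138; min; day]
Obs: 523/240
Act: drawer.census[]
Obs: 1


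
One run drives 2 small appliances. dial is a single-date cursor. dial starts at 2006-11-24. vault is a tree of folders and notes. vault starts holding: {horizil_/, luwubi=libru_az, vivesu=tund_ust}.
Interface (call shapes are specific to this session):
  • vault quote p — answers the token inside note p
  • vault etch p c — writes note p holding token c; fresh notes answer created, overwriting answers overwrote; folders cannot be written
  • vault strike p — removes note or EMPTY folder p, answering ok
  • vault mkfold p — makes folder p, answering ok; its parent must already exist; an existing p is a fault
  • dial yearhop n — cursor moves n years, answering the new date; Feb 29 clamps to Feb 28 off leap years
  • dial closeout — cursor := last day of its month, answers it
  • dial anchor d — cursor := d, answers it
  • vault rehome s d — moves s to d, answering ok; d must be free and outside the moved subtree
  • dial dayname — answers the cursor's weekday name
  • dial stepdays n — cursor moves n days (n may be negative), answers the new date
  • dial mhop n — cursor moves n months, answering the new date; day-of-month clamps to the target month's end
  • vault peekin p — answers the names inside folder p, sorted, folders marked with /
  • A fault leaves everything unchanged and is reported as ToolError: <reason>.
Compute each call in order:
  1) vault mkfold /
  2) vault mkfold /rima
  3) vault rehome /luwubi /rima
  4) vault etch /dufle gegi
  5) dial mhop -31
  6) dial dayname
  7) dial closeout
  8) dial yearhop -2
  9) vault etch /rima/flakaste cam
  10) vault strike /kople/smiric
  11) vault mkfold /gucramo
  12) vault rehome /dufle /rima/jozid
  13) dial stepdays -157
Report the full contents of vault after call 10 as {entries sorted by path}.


-> vault mkfold(/)
<- ToolError: exists
-> vault mkfold(/rima)
<- ok
-> vault rehome(/luwubi, /rima)
<- ToolError: exists
-> vault etch(/dufle, gegi)
<- created
-> dial mhop(-31)
<- 2004-04-24
-> dial dayname()
<- Saturday
-> dial closeout()
<- 2004-04-30
-> dial yearhop(-2)
<- 2002-04-30
-> vault etch(/rima/flakaste, cam)
<- created
-> vault strike(/kople/smiric)
<- ToolError: not found
-> vault mkfold(/gucramo)
<- ok
-> vault rehome(/dufle, /rima/jozid)
<- ok
-> dial stepdays(-157)
<- 2001-11-24

Answer: {dufle=gegi, horizil_/, luwubi=libru_az, rima/, rima/flakaste=cam, vivesu=tund_ust}


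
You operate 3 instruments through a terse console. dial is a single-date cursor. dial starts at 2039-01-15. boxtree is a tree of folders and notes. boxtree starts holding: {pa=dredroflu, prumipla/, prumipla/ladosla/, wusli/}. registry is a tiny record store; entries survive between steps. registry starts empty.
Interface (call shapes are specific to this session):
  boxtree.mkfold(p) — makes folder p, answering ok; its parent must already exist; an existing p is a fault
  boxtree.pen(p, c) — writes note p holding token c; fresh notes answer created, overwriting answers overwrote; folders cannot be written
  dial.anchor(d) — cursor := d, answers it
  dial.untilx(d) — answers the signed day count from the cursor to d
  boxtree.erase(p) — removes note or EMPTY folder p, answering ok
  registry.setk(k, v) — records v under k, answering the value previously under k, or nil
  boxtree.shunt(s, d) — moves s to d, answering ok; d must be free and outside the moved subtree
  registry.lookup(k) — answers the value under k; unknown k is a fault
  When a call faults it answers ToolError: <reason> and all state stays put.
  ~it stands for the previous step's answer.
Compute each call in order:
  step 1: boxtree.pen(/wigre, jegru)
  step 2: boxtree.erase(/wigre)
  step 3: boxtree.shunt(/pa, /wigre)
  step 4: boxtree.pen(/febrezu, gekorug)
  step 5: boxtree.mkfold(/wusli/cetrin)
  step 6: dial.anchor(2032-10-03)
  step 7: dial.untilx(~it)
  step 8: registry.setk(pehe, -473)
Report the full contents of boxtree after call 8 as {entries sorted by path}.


I invoke boxtree.pen on p='/wigre', c='jegru', and observe created.
I use boxtree.erase on p='/wigre', which returns ok.
I use boxtree.shunt on s='/pa', d='/wigre', yielding ok.
Calling boxtree.pen on p='/febrezu', c='gekorug': created.
I try boxtree.mkfold on p='/wusli/cetrin', giving ok.
Now I run dial.anchor on d='2032-10-03', and get 2032-10-03.
I try dial.untilx on d='~it': 0.
Using registry.setk on k='pehe', v='-473', which returns nil.

Answer: {febrezu=gekorug, prumipla/, prumipla/ladosla/, wigre=dredroflu, wusli/, wusli/cetrin/}


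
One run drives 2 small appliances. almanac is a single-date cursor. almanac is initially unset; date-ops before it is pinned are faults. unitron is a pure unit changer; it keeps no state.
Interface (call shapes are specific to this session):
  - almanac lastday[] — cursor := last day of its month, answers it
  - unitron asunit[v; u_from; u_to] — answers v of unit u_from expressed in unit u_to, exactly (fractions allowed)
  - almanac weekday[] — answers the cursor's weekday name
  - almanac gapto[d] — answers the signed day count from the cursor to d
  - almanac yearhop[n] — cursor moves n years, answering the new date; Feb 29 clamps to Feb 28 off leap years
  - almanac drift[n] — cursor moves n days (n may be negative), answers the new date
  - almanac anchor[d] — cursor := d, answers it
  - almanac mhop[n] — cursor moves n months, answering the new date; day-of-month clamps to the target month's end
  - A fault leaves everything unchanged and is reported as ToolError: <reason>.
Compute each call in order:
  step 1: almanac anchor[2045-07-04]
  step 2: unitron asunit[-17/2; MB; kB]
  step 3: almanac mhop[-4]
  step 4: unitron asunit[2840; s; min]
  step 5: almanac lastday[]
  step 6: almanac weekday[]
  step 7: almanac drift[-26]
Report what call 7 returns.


Answer: 2045-03-05

Derivation:
Invoking almanac anchor using d: 2045-07-04, giving 2045-07-04.
I run unitron asunit using v: -17/2, u_from: MB, u_to: kB, — result: -8500.
I run almanac mhop using n: -4, → 2045-03-04.
Using unitron asunit using v: 2840, u_from: s, u_to: min, — result: 142/3.
Then almanac lastday(), → 2045-03-31.
Now I run almanac weekday, → Friday.
Calling almanac drift using n: -26, and see 2045-03-05.


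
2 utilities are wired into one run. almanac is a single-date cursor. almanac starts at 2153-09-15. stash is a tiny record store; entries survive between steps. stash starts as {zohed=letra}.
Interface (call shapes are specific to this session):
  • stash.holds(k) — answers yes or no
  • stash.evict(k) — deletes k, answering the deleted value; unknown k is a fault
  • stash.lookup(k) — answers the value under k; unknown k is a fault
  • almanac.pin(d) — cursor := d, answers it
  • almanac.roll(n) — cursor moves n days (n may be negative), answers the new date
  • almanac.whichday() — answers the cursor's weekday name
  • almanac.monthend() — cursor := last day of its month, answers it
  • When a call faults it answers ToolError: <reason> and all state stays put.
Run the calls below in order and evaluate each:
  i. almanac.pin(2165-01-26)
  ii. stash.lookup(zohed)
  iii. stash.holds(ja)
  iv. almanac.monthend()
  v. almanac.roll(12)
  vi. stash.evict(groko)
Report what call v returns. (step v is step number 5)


// pin(d→2165-01-26) => 2165-01-26
// lookup(k→zohed) => letra
// holds(k→ja) => no
// monthend() => 2165-01-31
// roll(n→12) => 2165-02-12
// evict(k→groko) => ToolError: no such key groko

Answer: 2165-02-12


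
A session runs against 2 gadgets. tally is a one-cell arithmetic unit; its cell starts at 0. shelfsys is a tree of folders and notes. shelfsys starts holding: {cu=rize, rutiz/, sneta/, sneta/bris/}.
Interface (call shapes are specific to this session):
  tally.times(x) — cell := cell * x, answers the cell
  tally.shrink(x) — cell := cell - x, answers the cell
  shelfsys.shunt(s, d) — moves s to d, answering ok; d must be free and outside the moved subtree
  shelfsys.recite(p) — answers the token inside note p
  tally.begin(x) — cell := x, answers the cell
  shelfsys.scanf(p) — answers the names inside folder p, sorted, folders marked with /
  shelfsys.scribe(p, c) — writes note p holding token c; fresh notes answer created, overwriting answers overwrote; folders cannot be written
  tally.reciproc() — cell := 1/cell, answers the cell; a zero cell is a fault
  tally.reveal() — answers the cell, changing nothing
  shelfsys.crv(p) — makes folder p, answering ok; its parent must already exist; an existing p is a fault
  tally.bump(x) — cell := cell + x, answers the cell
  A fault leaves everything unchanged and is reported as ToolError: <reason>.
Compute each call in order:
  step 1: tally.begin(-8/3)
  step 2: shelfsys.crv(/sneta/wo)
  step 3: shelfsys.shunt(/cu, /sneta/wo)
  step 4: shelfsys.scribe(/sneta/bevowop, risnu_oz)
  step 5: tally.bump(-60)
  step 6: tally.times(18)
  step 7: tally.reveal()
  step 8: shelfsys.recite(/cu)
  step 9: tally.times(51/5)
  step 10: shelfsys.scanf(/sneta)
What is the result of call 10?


> tally.begin x→-8/3
= -8/3
> shelfsys.crv p→/sneta/wo
= ok
> shelfsys.shunt s→/cu d→/sneta/wo
= ToolError: exists
> shelfsys.scribe p→/sneta/bevowop c→risnu_oz
= created
> tally.bump x→-60
= -188/3
> tally.times x→18
= -1128
> tally.reveal
= -1128
> shelfsys.recite p→/cu
= rize
> tally.times x→51/5
= -57528/5
> shelfsys.scanf p→/sneta
= [bevowop, bris/, wo/]

Answer: [bevowop, bris/, wo/]


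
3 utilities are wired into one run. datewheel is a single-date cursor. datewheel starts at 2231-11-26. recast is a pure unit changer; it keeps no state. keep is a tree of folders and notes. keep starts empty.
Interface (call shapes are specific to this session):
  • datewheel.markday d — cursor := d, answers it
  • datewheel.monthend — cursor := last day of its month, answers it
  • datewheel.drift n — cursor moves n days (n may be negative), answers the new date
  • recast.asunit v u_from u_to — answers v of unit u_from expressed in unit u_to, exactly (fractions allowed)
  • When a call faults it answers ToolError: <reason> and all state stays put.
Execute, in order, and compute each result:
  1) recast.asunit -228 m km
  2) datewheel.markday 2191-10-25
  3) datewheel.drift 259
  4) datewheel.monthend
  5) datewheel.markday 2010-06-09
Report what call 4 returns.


> recast.asunit v='-228' u_from='m' u_to='km'
  -57/250
> datewheel.markday d='2191-10-25'
  2191-10-25
> datewheel.drift n='259'
  2192-07-10
> datewheel.monthend
  2192-07-31
> datewheel.markday d='2010-06-09'
  2010-06-09

Answer: 2192-07-31


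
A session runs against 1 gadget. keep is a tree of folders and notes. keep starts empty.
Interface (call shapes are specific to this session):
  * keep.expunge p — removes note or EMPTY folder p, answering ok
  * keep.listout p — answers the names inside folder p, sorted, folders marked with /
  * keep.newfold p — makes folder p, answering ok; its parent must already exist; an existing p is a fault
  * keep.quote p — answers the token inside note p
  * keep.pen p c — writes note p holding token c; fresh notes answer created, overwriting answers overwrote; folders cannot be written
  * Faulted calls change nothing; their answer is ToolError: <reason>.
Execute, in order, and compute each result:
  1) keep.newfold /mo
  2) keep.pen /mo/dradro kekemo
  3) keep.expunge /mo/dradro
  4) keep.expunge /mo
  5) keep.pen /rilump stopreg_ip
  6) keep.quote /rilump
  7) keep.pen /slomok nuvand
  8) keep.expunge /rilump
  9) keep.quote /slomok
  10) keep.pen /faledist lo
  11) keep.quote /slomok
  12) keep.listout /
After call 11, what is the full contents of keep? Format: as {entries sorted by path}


·→ keep.newfold(p→/mo)
·← ok
·→ keep.pen(p→/mo/dradro, c→kekemo)
·← created
·→ keep.expunge(p→/mo/dradro)
·← ok
·→ keep.expunge(p→/mo)
·← ok
·→ keep.pen(p→/rilump, c→stopreg_ip)
·← created
·→ keep.quote(p→/rilump)
·← stopreg_ip
·→ keep.pen(p→/slomok, c→nuvand)
·← created
·→ keep.expunge(p→/rilump)
·← ok
·→ keep.quote(p→/slomok)
·← nuvand
·→ keep.pen(p→/faledist, c→lo)
·← created
·→ keep.quote(p→/slomok)
·← nuvand
·→ keep.listout(p→/)
·← [faledist, slomok]

Answer: {faledist=lo, slomok=nuvand}


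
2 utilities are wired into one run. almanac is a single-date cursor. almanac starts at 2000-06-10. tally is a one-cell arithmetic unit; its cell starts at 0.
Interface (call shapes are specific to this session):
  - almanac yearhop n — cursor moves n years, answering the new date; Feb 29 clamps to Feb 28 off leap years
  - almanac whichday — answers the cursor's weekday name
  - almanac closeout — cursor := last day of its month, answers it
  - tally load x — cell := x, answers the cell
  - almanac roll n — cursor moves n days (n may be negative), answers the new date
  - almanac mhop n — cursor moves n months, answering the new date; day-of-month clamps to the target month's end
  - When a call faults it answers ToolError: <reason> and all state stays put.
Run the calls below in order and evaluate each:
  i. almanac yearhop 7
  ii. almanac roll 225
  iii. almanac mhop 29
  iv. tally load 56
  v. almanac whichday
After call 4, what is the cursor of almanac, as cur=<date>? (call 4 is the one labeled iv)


Answer: cur=2010-06-21

Derivation:
~$ almanac yearhop n=7
[out] 2007-06-10
~$ almanac roll n=225
[out] 2008-01-21
~$ almanac mhop n=29
[out] 2010-06-21
~$ tally load x=56
[out] 56
~$ almanac whichday
[out] Monday


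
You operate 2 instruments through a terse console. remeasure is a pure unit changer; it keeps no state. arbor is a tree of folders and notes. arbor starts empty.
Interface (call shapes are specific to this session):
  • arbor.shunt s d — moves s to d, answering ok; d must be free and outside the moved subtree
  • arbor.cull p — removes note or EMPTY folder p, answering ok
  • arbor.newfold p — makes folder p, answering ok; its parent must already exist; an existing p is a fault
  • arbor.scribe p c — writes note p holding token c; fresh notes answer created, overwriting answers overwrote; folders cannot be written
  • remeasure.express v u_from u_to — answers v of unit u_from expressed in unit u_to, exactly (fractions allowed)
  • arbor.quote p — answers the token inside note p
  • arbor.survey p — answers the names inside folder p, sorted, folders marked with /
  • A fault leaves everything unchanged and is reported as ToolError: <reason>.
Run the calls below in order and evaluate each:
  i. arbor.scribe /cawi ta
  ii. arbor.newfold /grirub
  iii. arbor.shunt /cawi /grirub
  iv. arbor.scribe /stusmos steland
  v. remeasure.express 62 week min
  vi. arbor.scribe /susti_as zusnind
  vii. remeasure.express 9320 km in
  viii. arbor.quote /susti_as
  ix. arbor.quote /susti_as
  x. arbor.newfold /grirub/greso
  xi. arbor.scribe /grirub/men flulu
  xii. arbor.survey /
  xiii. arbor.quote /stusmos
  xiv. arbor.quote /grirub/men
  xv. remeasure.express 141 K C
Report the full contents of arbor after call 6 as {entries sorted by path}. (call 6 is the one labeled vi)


>> scribe(p=/cawi, c=ta)
<< created
>> newfold(p=/grirub)
<< ok
>> shunt(s=/cawi, d=/grirub)
<< ToolError: exists
>> scribe(p=/stusmos, c=steland)
<< created
>> express(v=62, u_from=week, u_to=min)
<< 624960
>> scribe(p=/susti_as, c=zusnind)
<< created
>> express(v=9320, u_from=km, u_to=in)
<< 46600000000/127
>> quote(p=/susti_as)
<< zusnind
>> quote(p=/susti_as)
<< zusnind
>> newfold(p=/grirub/greso)
<< ok
>> scribe(p=/grirub/men, c=flulu)
<< created
>> survey(p=/)
<< [cawi, grirub/, stusmos, susti_as]
>> quote(p=/stusmos)
<< steland
>> quote(p=/grirub/men)
<< flulu
>> express(v=141, u_from=K, u_to=C)
<< -2643/20

Answer: {cawi=ta, grirub/, stusmos=steland, susti_as=zusnind}


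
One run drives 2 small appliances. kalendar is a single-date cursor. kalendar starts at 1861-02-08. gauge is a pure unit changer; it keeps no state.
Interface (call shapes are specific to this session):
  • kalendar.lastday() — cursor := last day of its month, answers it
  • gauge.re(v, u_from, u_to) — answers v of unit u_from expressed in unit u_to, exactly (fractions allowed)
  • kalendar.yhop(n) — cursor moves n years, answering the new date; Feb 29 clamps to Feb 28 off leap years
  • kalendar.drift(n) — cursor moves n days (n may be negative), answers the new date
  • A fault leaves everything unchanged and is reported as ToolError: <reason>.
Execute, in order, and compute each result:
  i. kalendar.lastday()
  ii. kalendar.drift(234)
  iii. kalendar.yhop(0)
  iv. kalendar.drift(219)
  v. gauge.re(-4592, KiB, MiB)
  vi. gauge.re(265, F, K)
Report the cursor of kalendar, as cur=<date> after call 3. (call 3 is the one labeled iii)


·→ kalendar.lastday()
·← 1861-02-28
·→ kalendar.drift(n='234')
·← 1861-10-20
·→ kalendar.yhop(n='0')
·← 1861-10-20
·→ kalendar.drift(n='219')
·← 1862-05-27
·→ gauge.re(v='-4592', u_from='KiB', u_to='MiB')
·← -287/64
·→ gauge.re(v='265', u_from='F', u_to='K')
·← 72467/180

Answer: cur=1861-10-20


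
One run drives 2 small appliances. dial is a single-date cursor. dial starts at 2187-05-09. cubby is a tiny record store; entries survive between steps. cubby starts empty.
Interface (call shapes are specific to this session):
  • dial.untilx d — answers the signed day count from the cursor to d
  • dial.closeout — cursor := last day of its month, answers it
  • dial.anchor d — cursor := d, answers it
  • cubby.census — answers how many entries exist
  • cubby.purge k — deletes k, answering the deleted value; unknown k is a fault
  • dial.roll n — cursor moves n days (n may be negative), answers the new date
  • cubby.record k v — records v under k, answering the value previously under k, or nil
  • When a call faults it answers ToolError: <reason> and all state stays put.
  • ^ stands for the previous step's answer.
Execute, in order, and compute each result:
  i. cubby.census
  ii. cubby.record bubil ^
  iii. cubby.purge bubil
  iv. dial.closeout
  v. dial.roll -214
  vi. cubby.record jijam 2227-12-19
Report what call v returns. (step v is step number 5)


Answer: 2186-10-29

Derivation:
I try cubby.census(), — result: 0.
Then cubby.record on k: bubil, v: ^, → nil.
Now I run cubby.purge on k: bubil, and see 0.
I use dial.closeout, and get 2187-05-31.
Next I call dial.roll on n: -214: 2186-10-29.
Calling cubby.record on k: jijam, v: 2227-12-19, and see nil.


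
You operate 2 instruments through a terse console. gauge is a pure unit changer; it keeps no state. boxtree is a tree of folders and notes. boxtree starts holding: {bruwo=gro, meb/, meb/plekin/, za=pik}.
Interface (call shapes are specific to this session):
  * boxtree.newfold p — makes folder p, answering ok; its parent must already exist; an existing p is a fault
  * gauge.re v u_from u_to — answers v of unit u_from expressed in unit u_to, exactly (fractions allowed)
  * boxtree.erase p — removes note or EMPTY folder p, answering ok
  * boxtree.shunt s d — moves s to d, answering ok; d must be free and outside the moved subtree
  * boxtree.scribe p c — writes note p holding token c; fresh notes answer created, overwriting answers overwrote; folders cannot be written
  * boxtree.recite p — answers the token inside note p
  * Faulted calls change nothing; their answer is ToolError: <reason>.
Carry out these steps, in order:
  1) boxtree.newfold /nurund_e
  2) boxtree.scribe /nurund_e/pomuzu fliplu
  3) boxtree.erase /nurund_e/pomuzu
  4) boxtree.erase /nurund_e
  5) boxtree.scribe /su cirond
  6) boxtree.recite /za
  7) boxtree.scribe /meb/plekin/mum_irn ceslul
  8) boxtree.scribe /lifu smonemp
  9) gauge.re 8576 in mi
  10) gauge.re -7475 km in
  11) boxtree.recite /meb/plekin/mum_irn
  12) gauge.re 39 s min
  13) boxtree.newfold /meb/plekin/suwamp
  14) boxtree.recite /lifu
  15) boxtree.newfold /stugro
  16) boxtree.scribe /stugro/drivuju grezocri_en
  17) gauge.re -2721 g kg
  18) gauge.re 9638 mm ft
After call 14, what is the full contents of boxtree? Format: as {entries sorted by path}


-> boxtree.newfold(p='/nurund_e')
<- ok
-> boxtree.scribe(p='/nurund_e/pomuzu', c='fliplu')
<- created
-> boxtree.erase(p='/nurund_e/pomuzu')
<- ok
-> boxtree.erase(p='/nurund_e')
<- ok
-> boxtree.scribe(p='/su', c='cirond')
<- created
-> boxtree.recite(p='/za')
<- pik
-> boxtree.scribe(p='/meb/plekin/mum_irn', c='ceslul')
<- created
-> boxtree.scribe(p='/lifu', c='smonemp')
<- created
-> gauge.re(v='8576', u_from='in', u_to='mi')
<- 67/495
-> gauge.re(v='-7475', u_from='km', u_to='in')
<- -37375000000/127
-> boxtree.recite(p='/meb/plekin/mum_irn')
<- ceslul
-> gauge.re(v='39', u_from='s', u_to='min')
<- 13/20
-> boxtree.newfold(p='/meb/plekin/suwamp')
<- ok
-> boxtree.recite(p='/lifu')
<- smonemp
-> boxtree.newfold(p='/stugro')
<- ok
-> boxtree.scribe(p='/stugro/drivuju', c='grezocri_en')
<- created
-> gauge.re(v='-2721', u_from='g', u_to='kg')
<- -2721/1000
-> gauge.re(v='9638', u_from='mm', u_to='ft')
<- 24095/762

Answer: {bruwo=gro, lifu=smonemp, meb/, meb/plekin/, meb/plekin/mum_irn=ceslul, meb/plekin/suwamp/, su=cirond, za=pik}
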